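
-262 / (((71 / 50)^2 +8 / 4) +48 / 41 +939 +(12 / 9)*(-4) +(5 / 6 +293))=-26855000 / 126350431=-0.21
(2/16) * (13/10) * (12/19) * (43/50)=1677/19000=0.09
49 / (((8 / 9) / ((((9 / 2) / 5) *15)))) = 11907 / 16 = 744.19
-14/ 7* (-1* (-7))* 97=-1358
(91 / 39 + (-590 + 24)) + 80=-483.67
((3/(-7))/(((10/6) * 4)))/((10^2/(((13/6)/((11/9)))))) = -351/308000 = -0.00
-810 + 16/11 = -8894/11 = -808.55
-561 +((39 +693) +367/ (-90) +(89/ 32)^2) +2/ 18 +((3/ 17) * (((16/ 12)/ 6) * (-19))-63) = 9663493/ 87040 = 111.02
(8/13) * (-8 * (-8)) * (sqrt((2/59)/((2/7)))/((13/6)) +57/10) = 3072 * sqrt(413)/9971 +14592/65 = 230.75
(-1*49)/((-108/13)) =5.90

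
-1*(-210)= 210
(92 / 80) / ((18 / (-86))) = -989 / 180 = -5.49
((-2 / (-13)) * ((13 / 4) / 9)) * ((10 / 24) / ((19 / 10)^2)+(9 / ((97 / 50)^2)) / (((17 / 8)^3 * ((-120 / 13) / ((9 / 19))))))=5138078125 / 901137772998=0.01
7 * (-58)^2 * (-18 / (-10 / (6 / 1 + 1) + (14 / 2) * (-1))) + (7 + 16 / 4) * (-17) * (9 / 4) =11768895 / 236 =49868.20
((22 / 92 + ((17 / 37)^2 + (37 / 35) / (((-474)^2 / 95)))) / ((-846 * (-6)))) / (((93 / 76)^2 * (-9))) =-8056787371799 / 1222914360347444709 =-0.00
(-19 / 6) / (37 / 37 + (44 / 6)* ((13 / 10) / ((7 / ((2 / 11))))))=-665 / 262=-2.54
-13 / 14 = -0.93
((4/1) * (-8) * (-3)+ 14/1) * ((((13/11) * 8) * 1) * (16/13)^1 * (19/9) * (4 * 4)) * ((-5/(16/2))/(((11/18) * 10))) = -48640/11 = -4421.82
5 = 5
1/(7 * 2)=1/14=0.07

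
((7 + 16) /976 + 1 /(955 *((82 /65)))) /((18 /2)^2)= 186457 /619087536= 0.00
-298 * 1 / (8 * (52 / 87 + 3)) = -10.35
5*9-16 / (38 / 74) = 263 / 19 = 13.84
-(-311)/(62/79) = 24569/62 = 396.27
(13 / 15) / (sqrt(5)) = 13 * sqrt(5) / 75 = 0.39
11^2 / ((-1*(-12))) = 121 / 12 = 10.08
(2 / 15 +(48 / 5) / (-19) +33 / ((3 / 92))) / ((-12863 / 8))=-2306512 / 3665955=-0.63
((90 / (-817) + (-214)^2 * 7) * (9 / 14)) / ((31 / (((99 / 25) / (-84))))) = -313.40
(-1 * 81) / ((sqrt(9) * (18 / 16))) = -24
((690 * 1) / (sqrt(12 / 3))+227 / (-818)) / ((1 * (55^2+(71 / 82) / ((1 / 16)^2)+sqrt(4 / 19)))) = 29240234798541 / 275389792391566 - 474013423 * sqrt(19) / 137694896195783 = 0.11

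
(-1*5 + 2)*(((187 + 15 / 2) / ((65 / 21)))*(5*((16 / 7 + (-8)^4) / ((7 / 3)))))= -150655032 / 91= -1655549.80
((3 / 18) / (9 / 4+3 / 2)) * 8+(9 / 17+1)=1442 / 765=1.88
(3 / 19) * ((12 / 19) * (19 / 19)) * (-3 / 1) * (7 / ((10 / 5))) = -378 / 361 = -1.05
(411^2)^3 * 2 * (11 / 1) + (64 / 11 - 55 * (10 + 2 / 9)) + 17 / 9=3499351368059797387 / 33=106040950547266587.48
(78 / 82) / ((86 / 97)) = 3783 / 3526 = 1.07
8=8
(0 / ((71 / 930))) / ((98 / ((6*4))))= 0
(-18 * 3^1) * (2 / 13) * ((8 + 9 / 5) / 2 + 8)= -6966 / 65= -107.17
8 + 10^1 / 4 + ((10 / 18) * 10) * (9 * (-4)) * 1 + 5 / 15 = -1135 / 6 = -189.17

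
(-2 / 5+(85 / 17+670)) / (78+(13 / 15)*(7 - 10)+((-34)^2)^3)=3373 / 7724022457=0.00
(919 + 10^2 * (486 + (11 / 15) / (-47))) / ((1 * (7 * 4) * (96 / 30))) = 34909795 / 63168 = 552.65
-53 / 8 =-6.62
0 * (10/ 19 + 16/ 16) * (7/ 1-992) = 0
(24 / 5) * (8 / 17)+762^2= 49354932 / 85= 580646.26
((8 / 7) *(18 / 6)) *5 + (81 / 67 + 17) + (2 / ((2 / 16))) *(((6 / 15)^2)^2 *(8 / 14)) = 10431108 / 293125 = 35.59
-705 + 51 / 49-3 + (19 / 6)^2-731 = -2518871 / 1764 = -1427.93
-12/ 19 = -0.63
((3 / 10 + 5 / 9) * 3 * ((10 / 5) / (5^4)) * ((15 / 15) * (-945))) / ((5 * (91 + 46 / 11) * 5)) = -17787 / 5453125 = -0.00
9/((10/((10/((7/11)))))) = 99/7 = 14.14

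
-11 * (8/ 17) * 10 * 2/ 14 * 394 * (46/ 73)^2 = -1156.92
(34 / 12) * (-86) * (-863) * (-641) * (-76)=30732634748 / 3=10244211582.67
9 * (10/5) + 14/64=18.22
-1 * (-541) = 541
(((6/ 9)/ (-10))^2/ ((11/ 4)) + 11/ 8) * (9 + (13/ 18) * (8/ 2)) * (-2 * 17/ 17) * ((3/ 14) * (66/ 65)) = -2916499/ 409500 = -7.12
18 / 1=18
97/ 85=1.14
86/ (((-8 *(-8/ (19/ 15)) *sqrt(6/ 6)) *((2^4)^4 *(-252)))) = -817/ 7927234560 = -0.00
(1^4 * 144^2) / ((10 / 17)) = 176256 / 5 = 35251.20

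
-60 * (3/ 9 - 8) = 460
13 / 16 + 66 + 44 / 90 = 67.30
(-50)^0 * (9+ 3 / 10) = 9.30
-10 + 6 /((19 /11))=-124 /19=-6.53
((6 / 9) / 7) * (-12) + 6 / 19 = -110 / 133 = -0.83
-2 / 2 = -1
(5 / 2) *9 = 45 / 2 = 22.50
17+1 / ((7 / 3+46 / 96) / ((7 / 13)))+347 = 213052 / 585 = 364.19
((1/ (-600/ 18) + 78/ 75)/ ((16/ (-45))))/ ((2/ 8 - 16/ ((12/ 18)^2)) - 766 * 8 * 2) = 101/ 437040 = 0.00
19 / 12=1.58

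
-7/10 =-0.70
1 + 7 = 8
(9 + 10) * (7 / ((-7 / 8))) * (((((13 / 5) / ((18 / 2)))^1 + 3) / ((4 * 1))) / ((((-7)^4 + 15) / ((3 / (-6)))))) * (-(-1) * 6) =703 / 4530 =0.16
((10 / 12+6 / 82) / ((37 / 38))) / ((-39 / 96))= -135584 / 59163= -2.29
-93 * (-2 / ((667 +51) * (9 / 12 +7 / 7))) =372 / 2513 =0.15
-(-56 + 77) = -21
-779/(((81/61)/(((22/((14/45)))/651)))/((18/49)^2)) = -31362540/3647119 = -8.60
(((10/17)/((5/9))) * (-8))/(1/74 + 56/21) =-31968/10115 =-3.16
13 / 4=3.25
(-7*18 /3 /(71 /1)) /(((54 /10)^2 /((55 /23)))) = -19250 /396819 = -0.05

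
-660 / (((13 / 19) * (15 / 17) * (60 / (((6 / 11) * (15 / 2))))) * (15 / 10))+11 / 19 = -49.11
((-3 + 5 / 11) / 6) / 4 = -7 / 66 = -0.11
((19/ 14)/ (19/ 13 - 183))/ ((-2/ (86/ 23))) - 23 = -17467539/ 759920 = -22.99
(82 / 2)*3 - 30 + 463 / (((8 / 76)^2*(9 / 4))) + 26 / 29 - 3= 18662.34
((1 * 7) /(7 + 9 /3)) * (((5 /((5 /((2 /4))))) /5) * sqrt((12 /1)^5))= 504 * sqrt(3) /25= 34.92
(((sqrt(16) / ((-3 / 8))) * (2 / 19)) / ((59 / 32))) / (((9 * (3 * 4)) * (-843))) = 512 / 76545243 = 0.00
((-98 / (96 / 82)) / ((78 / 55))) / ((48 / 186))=-3425345 / 14976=-228.72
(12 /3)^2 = 16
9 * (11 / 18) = 11 / 2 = 5.50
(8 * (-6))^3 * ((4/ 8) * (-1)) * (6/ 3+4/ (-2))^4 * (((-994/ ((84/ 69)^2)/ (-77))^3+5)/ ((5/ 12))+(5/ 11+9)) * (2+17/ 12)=0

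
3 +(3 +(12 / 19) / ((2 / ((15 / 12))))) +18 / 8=657 / 76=8.64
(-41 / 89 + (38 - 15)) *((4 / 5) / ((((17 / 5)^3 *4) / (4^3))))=188800 / 25721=7.34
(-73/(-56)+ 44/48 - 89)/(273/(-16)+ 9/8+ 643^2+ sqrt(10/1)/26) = -32596398863158/155294606860707069+ 3032432*sqrt(10)/155294606860707069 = -0.00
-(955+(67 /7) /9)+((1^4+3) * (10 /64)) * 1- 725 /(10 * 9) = -161867 /168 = -963.49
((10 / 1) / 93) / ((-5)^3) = -2 / 2325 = -0.00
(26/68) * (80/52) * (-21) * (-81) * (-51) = -51030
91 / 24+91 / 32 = 637 / 96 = 6.64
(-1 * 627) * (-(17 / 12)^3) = 1026817 / 576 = 1782.67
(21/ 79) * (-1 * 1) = -21/ 79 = -0.27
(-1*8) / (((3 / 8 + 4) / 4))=-256 / 35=-7.31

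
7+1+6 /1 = 14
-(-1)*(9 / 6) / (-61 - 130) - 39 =-14901 / 382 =-39.01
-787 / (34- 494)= 787 / 460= 1.71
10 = 10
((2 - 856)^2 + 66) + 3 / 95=69291293 / 95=729382.03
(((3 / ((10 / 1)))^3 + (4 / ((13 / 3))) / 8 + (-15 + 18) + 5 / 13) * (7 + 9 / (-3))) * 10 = 3527 / 25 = 141.08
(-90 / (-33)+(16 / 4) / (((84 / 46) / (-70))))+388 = 7834 / 33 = 237.39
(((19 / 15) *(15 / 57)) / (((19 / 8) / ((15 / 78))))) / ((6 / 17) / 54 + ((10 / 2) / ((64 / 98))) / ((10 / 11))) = 65280 / 20385157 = 0.00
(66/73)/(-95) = -66/6935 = -0.01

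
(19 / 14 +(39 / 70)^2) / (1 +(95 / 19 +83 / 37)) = 302327 / 1494500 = 0.20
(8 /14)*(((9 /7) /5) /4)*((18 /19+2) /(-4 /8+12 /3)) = 144 /4655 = 0.03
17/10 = 1.70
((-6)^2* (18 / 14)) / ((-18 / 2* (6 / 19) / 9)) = -1026 / 7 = -146.57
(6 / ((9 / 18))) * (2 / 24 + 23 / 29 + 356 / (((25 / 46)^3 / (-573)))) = -6909666071239 / 453125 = -15248918.23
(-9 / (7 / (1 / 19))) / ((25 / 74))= -666 / 3325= -0.20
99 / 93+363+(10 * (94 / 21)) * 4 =353566 / 651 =543.11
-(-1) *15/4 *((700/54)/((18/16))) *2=7000/81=86.42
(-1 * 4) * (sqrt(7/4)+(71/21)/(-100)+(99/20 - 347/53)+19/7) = -2 * sqrt(7) - 120572/27825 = -9.62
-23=-23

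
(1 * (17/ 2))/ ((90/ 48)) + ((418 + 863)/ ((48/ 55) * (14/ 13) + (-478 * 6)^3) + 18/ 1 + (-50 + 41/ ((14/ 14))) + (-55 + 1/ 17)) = -59366988418504199/ 1433713611787680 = -41.41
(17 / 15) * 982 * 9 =10016.40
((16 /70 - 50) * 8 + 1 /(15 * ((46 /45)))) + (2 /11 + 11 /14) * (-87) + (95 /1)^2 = 75645772 /8855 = 8542.72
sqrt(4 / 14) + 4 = sqrt(14) / 7 + 4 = 4.53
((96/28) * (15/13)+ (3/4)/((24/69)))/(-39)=-5933/37856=-0.16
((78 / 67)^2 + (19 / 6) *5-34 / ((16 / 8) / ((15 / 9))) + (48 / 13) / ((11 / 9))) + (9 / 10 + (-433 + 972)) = 1706807799 / 3209635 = 531.78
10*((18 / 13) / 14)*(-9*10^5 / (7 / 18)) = -1458000000 / 637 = -2288854.00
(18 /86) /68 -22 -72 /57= -1292237 /55556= -23.26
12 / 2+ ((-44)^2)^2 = 3748102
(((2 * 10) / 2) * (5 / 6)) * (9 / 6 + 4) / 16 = 275 / 96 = 2.86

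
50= 50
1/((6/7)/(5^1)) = 35/6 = 5.83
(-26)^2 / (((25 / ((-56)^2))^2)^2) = 65380902624034816 / 390625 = 167375110717.53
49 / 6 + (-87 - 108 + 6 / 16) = -4475 / 24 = -186.46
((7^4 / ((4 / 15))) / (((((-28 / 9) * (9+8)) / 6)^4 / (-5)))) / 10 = -7971615 / 10690688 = -0.75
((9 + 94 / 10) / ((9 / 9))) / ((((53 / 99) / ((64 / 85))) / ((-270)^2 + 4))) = 42496616448 / 22525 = 1886642.24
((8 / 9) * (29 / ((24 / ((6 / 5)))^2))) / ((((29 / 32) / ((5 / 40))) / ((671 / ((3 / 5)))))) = 1342 / 135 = 9.94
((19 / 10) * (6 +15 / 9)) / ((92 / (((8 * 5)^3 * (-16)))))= -486400 / 3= -162133.33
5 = 5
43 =43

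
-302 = -302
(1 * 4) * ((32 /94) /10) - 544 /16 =-7958 /235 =-33.86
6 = 6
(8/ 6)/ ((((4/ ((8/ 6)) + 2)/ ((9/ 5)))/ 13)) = 6.24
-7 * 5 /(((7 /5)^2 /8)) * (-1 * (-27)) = -27000 /7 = -3857.14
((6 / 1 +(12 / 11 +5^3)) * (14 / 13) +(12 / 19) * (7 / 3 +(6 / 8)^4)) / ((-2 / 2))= -25026877 / 173888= -143.93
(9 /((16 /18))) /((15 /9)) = 243 /40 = 6.08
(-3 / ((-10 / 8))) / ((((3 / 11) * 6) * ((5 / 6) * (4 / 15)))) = 6.60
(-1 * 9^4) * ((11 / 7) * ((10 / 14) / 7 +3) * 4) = -43879968 / 343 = -127929.94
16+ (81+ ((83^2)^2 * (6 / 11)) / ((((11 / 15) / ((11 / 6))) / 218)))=155188710737 / 11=14108064612.45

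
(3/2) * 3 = 9/2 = 4.50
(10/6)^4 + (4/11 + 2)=8981/891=10.08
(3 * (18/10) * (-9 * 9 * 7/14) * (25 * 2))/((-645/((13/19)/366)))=3159/99674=0.03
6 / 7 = 0.86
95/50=19/10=1.90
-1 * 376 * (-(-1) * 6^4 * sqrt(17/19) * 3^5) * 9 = -1065716352 * sqrt(323)/19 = -1008066748.77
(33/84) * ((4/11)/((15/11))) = 11/105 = 0.10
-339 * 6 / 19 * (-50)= 101700 / 19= 5352.63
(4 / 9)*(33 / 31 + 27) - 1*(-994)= 93602 / 93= 1006.47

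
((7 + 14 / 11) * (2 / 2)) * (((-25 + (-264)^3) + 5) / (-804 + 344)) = 418594631 / 1265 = 330904.85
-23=-23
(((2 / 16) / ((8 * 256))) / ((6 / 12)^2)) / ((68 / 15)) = 15 / 278528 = 0.00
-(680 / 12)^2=-28900 / 9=-3211.11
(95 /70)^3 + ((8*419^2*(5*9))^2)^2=15955932367656657785458690000000.00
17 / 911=0.02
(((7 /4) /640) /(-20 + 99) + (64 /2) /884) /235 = 1619467 /10503334400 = 0.00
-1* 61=-61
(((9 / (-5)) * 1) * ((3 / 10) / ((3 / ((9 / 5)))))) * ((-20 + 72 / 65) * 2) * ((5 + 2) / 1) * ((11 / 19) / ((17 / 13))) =7659036 / 201875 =37.94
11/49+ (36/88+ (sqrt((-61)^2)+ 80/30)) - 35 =94757/3234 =29.30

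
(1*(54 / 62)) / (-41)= -27 / 1271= -0.02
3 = 3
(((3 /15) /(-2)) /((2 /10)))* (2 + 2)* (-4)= 8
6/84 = 1/14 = 0.07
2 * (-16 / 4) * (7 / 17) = -56 / 17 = -3.29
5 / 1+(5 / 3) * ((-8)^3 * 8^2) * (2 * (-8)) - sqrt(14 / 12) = 2621455 / 3 - sqrt(42) / 6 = 873817.25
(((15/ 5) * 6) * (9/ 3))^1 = 54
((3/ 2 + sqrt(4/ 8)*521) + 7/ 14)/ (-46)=-521*sqrt(2)/ 92 - 1/ 23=-8.05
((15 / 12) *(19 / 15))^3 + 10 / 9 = 8779 / 1728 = 5.08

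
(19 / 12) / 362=19 / 4344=0.00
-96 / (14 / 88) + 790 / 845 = -712750 / 1183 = -602.49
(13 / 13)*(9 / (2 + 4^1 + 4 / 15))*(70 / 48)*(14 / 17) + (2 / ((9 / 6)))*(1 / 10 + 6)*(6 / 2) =834949 / 31960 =26.12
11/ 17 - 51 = -856/ 17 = -50.35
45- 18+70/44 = 28.59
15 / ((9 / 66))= 110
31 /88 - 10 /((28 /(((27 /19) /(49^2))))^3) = 4037877025189598023 /11462360587638061024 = 0.35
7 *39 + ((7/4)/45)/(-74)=3636353/13320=273.00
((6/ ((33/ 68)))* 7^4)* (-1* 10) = -3265360/ 11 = -296850.91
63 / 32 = 1.97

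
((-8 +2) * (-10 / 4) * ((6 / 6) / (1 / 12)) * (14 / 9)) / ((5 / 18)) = 1008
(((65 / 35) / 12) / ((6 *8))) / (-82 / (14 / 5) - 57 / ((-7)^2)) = -91 / 859392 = -0.00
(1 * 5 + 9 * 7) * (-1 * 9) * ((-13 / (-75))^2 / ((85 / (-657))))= 444132 / 3125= 142.12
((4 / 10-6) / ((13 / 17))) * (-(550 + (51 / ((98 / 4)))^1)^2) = 49763127872 / 22295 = 2232030.85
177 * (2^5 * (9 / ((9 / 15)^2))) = 141600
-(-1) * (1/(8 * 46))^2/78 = 1/10563072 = 0.00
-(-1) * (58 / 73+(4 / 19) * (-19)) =-234 / 73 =-3.21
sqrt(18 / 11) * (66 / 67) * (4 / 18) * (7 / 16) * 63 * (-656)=-72324 * sqrt(22) / 67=-5063.13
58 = 58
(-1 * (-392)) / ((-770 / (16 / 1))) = -448 / 55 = -8.15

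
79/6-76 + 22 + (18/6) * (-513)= -1579.83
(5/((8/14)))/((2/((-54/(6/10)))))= -1575/4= -393.75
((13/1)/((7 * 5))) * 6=78/35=2.23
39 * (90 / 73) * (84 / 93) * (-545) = -53562600 / 2263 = -23668.85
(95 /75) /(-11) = -19 /165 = -0.12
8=8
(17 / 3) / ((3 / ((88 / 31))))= 1496 / 279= 5.36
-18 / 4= -9 / 2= -4.50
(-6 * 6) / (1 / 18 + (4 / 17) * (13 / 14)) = -77112 / 587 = -131.37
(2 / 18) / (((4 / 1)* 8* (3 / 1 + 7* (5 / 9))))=1 / 1984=0.00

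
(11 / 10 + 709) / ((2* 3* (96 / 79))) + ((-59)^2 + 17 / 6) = 6875953 / 1920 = 3581.23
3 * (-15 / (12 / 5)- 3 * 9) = -399 / 4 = -99.75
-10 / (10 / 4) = -4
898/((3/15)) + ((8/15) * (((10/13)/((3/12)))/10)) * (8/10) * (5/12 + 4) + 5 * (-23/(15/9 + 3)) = 182880119/40950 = 4465.94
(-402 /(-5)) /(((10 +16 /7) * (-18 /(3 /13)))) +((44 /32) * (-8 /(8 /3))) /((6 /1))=-34497 /44720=-0.77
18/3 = 6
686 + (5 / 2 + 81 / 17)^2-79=762701 / 1156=659.78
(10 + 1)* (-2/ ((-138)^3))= 11/ 1314036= 0.00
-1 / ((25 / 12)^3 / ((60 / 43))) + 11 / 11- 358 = -47992611 / 134375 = -357.15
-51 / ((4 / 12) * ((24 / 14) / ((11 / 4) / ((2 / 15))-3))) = -50337 / 32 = -1573.03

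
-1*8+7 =-1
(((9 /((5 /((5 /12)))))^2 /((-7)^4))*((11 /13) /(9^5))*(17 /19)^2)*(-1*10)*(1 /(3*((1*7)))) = -15895 /12420012523464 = -0.00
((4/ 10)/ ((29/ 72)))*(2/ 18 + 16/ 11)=496/ 319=1.55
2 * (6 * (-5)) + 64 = 4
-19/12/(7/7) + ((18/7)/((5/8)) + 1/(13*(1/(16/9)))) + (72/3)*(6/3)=829937/16380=50.67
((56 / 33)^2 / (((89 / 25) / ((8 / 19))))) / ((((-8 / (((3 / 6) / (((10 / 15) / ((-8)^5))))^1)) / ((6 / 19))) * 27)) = 1284505600 / 104965443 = 12.24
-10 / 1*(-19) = 190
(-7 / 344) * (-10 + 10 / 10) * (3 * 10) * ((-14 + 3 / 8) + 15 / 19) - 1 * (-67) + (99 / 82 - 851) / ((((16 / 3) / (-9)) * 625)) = -410783539 / 334970000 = -1.23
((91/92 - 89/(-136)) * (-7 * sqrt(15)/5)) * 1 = -35987 * sqrt(15)/15640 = -8.91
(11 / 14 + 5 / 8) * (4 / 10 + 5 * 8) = 7979 / 140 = 56.99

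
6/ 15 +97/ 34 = 553/ 170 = 3.25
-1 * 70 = -70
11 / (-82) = -11 / 82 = -0.13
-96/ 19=-5.05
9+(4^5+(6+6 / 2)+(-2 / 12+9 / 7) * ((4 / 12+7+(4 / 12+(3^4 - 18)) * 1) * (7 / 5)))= 51872 / 45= 1152.71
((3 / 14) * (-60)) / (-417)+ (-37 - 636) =-672.97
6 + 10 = 16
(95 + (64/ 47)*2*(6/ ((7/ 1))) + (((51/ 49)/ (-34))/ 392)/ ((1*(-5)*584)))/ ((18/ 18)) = 513167294221/ 5272211840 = 97.33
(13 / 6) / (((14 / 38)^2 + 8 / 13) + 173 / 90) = 915135 / 1129139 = 0.81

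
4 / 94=2 / 47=0.04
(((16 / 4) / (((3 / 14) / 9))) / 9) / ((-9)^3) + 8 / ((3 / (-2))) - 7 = -12.36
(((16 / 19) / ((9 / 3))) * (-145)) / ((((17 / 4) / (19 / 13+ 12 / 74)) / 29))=-210182720 / 466089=-450.95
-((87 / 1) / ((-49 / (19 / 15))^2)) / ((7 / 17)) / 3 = -177973 / 3781575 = -0.05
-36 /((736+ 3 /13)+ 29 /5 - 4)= -585 /11993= -0.05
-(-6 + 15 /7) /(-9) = -3 /7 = -0.43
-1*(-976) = 976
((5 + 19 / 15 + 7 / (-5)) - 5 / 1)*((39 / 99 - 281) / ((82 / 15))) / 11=9260 / 14883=0.62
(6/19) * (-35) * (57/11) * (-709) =446670/11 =40606.36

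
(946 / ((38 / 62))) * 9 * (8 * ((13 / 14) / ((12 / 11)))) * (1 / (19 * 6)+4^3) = 15300415273 / 2527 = 6054774.54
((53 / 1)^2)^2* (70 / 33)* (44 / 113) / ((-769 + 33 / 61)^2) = 1027616793035 / 93113103558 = 11.04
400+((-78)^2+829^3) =569729273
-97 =-97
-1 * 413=-413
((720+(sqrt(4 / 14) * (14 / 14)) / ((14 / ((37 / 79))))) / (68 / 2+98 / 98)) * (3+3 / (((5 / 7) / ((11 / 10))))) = 156.76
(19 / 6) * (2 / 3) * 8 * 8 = 1216 / 9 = 135.11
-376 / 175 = -2.15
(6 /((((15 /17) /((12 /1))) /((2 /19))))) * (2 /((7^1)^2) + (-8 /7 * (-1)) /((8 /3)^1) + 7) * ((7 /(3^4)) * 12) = 132736 /1995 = 66.53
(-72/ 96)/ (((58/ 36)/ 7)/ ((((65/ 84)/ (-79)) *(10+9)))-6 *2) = 11115/ 196168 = 0.06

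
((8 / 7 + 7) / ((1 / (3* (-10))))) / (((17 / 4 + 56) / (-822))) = 5622480 / 1687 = 3332.83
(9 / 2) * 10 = 45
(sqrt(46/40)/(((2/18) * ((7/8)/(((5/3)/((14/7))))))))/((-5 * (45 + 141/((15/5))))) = -3 * sqrt(115)/1610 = -0.02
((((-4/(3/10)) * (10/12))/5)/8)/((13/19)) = -95/234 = -0.41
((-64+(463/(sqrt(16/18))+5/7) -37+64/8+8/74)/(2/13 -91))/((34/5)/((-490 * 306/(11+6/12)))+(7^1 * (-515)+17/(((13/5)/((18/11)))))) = -279605125800/990468615953933+28468214775 * sqrt(2)/26769422052809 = 0.00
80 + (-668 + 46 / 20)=-5857 / 10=-585.70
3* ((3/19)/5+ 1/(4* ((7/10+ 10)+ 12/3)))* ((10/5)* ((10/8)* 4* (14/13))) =2714/1729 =1.57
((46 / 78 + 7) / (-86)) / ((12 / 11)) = -407 / 5031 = -0.08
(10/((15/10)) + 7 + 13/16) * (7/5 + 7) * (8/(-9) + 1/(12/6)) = -47.30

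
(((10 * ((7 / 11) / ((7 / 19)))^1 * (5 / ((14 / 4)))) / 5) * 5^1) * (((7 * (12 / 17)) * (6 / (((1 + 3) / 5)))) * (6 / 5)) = 205200 / 187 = 1097.33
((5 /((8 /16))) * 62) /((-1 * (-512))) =1.21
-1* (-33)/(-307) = -33/307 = -0.11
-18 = -18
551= 551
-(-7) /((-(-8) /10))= 35 /4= 8.75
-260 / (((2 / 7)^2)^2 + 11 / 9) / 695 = -1123668 / 3691145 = -0.30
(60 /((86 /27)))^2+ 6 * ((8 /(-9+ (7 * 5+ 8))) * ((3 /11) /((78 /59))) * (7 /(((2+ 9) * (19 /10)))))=333442268340 /939438071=354.94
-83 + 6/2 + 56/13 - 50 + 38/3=-4408/39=-113.03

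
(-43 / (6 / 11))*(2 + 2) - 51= -1099 / 3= -366.33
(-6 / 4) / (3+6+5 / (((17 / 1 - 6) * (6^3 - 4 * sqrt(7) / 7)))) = -533586636 / 3202268431+330 * sqrt(7) / 3202268431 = -0.17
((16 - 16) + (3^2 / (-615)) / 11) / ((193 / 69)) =-0.00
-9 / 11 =-0.82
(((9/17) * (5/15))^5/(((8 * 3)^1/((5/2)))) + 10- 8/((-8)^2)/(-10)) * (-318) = -90415944819/28397140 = -3183.98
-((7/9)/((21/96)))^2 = -1024/81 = -12.64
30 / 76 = 15 / 38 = 0.39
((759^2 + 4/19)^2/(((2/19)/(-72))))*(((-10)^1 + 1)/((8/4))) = 19408395673505538/19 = 1021494509131870.42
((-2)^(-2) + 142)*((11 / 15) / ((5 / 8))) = 12518 / 75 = 166.91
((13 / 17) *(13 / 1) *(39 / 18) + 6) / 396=2809 / 40392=0.07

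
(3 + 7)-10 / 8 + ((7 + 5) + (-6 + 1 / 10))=297 / 20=14.85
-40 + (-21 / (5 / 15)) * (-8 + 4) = 212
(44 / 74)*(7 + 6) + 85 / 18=8293 / 666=12.45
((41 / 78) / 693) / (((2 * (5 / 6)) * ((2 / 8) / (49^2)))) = 4.37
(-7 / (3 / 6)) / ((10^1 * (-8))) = 7 / 40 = 0.18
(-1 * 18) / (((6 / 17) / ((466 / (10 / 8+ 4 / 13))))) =-411944 / 27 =-15257.19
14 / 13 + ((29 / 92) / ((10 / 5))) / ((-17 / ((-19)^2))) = -92305 / 40664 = -2.27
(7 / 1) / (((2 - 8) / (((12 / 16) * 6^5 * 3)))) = -20412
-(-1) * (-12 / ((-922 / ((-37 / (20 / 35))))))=-0.84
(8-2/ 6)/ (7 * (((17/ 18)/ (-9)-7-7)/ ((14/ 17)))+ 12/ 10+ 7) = -540/ 7867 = -0.07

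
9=9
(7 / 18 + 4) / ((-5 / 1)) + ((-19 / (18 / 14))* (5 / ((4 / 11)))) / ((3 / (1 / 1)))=-68.61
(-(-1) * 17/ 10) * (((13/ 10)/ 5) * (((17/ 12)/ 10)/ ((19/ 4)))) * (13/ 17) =2873/ 285000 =0.01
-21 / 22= -0.95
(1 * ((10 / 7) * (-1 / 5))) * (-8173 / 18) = 129.73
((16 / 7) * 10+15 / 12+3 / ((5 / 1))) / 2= 3459 / 280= 12.35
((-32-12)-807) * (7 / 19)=-5957 / 19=-313.53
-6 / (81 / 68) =-5.04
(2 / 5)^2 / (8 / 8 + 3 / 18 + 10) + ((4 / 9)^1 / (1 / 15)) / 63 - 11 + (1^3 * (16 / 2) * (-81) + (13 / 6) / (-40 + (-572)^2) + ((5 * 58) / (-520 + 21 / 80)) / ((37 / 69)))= -70095740499767073187 / 106218479468127600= -659.92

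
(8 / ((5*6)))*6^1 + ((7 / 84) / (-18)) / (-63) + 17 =1265549 / 68040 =18.60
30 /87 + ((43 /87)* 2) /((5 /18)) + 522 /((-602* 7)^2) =5025494113 /1287440210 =3.90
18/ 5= 3.60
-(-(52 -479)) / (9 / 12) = -1708 / 3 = -569.33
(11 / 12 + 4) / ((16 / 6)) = 59 / 32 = 1.84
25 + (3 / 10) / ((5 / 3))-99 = -3691 / 50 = -73.82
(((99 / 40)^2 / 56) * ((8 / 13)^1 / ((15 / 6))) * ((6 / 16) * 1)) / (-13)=-29403 / 37856000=-0.00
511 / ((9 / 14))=7154 / 9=794.89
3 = 3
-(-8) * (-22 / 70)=-2.51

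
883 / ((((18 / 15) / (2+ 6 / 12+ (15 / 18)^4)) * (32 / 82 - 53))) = -699622975 / 16772832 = -41.71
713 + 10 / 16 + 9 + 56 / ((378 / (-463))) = 141271 / 216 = 654.03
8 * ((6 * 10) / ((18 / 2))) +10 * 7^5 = 504370 / 3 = 168123.33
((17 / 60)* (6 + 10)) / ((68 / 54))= 18 / 5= 3.60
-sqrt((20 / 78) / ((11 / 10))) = -10 * sqrt(429) / 429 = -0.48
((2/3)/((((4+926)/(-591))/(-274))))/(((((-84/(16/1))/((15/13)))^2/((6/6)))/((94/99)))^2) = 15262387456000/62505596926773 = 0.24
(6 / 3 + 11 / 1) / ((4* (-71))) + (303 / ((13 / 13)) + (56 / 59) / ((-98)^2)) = 1741171811 / 5747308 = 302.95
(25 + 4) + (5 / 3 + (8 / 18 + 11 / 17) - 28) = 575 / 153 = 3.76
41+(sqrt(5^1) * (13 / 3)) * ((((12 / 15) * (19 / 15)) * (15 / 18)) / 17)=494 * sqrt(5) / 2295+41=41.48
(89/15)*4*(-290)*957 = -6586712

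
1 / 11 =0.09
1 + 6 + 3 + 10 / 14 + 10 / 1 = 145 / 7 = 20.71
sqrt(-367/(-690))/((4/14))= 7 * sqrt(253230)/1380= 2.55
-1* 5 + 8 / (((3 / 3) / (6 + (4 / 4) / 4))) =45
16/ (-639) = -16/ 639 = -0.03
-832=-832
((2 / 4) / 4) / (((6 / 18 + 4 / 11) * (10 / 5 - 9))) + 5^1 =6407 / 1288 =4.97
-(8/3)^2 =-64/9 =-7.11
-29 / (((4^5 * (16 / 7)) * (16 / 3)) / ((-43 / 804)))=0.00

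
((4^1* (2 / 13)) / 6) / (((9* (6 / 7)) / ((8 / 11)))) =112 / 11583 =0.01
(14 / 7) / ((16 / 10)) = 5 / 4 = 1.25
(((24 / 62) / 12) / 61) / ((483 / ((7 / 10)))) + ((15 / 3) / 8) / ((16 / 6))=0.23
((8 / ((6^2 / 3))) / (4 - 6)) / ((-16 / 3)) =1 / 16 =0.06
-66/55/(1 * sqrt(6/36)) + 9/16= 9/16 - 6 * sqrt(6)/5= -2.38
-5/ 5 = -1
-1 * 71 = -71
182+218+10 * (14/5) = 428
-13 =-13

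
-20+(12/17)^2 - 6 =-7370/289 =-25.50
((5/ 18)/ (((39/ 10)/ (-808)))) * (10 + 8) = -40400/ 39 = -1035.90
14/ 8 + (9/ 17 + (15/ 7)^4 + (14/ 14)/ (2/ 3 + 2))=7751761/ 326536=23.74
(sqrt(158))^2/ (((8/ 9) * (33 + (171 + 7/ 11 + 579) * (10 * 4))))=7821/ 1322572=0.01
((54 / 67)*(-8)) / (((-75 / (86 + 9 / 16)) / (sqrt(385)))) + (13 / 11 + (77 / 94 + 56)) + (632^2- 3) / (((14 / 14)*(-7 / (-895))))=2493*sqrt(385) / 335 + 369636595841 / 7238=51069031.88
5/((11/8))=40/11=3.64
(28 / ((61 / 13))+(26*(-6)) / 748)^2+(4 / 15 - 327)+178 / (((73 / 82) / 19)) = 499451199876958 / 142481015655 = 3505.39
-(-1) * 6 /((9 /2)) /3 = 4 /9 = 0.44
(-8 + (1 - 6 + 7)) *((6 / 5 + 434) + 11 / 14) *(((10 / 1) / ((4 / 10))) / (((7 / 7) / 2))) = -915570 / 7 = -130795.71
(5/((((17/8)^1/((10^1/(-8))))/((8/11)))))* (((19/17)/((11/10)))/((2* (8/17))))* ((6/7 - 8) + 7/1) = 0.33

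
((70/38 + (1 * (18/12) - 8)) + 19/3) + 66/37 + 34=158003/4218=37.46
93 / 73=1.27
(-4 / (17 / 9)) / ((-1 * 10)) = 18 / 85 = 0.21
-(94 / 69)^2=-8836 / 4761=-1.86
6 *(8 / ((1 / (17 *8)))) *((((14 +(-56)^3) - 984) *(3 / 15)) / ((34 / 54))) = -1830843648 / 5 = -366168729.60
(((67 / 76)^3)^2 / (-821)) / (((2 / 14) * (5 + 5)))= -633208675183 / 1582066413608960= -0.00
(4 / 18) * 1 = 2 / 9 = 0.22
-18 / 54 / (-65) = 1 / 195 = 0.01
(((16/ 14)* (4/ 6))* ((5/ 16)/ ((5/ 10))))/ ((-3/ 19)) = -190/ 63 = -3.02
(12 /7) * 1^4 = 1.71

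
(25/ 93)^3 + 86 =69190327/ 804357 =86.02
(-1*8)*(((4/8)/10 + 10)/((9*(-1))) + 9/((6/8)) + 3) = -111.07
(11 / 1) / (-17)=-11 / 17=-0.65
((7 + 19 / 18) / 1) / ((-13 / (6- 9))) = 145 / 78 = 1.86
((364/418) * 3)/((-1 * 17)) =-546/3553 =-0.15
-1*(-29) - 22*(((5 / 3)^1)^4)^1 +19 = -9862 / 81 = -121.75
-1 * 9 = -9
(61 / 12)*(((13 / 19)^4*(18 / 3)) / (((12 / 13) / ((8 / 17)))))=22648873 / 6646371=3.41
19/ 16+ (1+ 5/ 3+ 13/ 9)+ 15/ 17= 15131/ 2448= 6.18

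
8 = 8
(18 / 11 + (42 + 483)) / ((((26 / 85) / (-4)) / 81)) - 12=-79771326 / 143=-557841.44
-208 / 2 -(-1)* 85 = -19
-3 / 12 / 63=-1 / 252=-0.00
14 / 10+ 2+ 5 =42 / 5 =8.40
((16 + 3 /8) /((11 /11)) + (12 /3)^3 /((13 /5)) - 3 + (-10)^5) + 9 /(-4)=-10396283 /104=-99964.26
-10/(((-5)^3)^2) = -2/3125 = -0.00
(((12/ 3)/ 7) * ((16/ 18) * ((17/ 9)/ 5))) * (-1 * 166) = -90304/ 2835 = -31.85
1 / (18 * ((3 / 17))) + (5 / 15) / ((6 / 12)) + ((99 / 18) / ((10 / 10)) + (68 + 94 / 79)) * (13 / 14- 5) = -18103121 / 59724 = -303.11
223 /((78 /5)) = 1115 /78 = 14.29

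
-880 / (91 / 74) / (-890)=0.80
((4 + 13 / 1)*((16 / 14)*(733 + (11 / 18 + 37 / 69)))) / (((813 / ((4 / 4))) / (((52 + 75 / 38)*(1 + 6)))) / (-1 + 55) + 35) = 10597371379 / 26033723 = 407.06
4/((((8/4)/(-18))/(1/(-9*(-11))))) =-4/11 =-0.36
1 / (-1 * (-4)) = 1 / 4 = 0.25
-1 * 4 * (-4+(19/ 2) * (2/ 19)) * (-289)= -3468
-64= -64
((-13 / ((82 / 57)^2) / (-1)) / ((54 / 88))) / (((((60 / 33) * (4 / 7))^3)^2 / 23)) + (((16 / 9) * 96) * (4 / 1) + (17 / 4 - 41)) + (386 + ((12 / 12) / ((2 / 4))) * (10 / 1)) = 546030518698897427 / 440664064000000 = 1239.11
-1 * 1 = -1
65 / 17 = 3.82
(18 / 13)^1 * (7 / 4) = 63 / 26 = 2.42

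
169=169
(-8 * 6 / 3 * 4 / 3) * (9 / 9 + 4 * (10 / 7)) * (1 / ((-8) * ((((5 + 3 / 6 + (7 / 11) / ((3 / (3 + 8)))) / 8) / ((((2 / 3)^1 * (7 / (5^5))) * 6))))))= 512 / 3125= 0.16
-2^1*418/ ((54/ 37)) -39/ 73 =-1130071/ 1971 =-573.35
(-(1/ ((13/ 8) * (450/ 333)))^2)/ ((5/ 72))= -1577088/ 528125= -2.99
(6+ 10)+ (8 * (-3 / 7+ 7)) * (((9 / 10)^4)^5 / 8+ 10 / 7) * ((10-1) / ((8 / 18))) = 1552.99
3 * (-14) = -42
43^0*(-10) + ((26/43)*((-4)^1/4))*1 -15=-1101/43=-25.60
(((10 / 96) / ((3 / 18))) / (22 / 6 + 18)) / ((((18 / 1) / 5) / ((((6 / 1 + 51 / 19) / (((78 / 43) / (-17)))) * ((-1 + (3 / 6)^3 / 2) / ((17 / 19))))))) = 59125 / 86528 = 0.68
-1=-1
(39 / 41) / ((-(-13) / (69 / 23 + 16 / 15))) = 61 / 205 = 0.30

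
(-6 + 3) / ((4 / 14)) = -21 / 2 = -10.50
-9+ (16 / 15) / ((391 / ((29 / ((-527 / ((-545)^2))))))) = -33127459 / 618171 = -53.59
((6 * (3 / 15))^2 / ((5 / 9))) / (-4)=-81 / 125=-0.65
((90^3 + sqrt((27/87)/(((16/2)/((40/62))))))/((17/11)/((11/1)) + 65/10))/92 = 363 * sqrt(8990)/132911756 + 44104500/36961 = 1193.27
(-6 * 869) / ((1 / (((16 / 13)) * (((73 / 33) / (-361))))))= 184544 / 4693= 39.32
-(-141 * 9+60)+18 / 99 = 13301 / 11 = 1209.18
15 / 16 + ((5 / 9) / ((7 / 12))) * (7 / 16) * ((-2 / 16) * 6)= 5 / 8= 0.62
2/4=0.50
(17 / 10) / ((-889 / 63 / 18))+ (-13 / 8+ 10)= 31529 / 5080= 6.21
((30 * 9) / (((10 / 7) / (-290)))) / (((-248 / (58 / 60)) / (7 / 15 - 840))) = -222404973 / 1240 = -179358.85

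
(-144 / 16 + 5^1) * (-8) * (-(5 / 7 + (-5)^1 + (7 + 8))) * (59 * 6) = -849600 / 7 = -121371.43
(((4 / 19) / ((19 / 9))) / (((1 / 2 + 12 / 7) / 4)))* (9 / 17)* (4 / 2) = 36288 / 190247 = 0.19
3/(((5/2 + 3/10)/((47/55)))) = 141/154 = 0.92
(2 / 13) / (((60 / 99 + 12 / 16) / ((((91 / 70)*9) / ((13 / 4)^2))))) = 19008 / 151255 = 0.13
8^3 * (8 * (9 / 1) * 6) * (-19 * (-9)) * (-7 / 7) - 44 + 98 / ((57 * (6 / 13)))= -37822504.27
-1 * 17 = -17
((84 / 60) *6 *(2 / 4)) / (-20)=-21 / 100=-0.21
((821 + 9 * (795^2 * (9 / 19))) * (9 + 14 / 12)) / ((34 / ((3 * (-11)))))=-8590414426 / 323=-26595710.30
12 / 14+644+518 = 8140 / 7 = 1162.86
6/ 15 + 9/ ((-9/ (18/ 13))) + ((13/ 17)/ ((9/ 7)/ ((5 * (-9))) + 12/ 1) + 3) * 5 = 6636928/ 462995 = 14.33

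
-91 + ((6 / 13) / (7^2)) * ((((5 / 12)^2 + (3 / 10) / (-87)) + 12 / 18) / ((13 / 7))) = -374614967 / 4116840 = -91.00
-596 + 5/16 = -9531/16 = -595.69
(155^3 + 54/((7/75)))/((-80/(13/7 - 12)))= 370210685/784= 472207.51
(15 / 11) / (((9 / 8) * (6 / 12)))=80 / 33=2.42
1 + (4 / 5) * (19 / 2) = 43 / 5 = 8.60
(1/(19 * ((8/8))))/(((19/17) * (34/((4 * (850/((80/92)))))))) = 1955/361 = 5.42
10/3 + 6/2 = 19/3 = 6.33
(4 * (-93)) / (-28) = 93 / 7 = 13.29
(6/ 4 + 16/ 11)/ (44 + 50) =65/ 2068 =0.03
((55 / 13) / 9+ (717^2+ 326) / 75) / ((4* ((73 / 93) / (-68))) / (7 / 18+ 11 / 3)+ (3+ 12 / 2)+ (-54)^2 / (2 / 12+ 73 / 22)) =48638082152 / 5997058587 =8.11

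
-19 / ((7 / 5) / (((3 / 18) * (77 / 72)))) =-1045 / 432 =-2.42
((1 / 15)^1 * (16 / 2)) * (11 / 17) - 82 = -20822 / 255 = -81.65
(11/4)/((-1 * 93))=-0.03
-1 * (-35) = 35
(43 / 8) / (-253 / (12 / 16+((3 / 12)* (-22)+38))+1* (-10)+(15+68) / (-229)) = -1309651 / 4378856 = -0.30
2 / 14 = 1 / 7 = 0.14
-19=-19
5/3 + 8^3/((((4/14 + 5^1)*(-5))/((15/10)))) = -27.39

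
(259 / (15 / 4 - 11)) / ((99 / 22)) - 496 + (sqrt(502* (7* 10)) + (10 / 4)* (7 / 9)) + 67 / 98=-2137087 / 4263 + 2* sqrt(8785)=-313.85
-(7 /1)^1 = -7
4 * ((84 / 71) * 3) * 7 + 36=9612 / 71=135.38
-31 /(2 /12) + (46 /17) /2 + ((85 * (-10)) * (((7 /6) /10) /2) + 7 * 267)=333493 /204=1634.77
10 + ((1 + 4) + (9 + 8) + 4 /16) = 129 /4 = 32.25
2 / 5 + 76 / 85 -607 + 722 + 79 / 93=185204 / 1581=117.14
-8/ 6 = -4/ 3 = -1.33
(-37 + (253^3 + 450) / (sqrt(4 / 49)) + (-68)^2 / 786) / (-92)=-44551669519 / 72312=-616103.41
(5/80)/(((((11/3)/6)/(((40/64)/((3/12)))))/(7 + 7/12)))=1365/704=1.94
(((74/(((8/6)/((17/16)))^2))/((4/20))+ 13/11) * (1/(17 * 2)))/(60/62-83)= -164909429/1947815936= -0.08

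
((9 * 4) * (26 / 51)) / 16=39 / 34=1.15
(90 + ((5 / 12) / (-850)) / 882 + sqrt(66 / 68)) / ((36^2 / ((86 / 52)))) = 43 * sqrt(1122) / 1145664 + 6963213557 / 60628538880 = 0.12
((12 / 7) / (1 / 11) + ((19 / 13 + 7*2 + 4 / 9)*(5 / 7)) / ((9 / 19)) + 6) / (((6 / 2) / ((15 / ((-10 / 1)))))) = -51431 / 2106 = -24.42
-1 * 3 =-3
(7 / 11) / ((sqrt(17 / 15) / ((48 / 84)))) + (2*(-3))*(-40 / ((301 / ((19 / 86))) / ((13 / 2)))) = 1.49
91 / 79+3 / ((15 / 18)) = 1877 / 395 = 4.75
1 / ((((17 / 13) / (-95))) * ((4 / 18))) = -11115 / 34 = -326.91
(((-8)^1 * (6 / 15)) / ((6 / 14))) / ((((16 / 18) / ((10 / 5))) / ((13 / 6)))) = -182 / 5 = -36.40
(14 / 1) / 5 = 14 / 5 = 2.80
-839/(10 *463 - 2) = -839/4628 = -0.18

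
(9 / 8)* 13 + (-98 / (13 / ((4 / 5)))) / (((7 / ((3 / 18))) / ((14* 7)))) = 0.55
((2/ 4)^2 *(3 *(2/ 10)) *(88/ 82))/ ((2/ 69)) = 2277/ 410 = 5.55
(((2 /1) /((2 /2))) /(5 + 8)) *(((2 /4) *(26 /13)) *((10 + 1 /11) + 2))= 266 /143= 1.86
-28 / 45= -0.62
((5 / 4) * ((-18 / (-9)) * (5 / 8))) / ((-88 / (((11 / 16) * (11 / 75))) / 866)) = -4763 / 3072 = -1.55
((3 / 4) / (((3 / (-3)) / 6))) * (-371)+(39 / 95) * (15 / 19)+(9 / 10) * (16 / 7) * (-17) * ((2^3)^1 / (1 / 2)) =28056807 / 25270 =1110.28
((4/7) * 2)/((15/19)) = 152/105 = 1.45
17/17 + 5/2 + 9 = 25/2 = 12.50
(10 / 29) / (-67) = -0.01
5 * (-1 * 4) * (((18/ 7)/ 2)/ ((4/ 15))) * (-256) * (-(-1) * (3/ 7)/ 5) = 103680/ 49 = 2115.92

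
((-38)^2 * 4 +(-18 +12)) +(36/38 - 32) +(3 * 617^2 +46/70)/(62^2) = 3857429148/639065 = 6036.05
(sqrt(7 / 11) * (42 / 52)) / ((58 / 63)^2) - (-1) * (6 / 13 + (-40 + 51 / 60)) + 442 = 83349 * sqrt(77) / 962104 + 104861 / 260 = 404.07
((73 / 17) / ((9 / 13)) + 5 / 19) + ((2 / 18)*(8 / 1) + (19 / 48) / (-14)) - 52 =-29090027 / 651168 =-44.67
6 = 6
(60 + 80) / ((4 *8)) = 4.38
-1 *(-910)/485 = 182/97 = 1.88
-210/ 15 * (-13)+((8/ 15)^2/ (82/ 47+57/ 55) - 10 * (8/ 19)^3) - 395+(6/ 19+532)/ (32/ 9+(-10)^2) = -208.50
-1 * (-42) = 42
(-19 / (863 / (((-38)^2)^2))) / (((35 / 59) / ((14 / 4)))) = -1168718728 / 4315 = -270850.23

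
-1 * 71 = -71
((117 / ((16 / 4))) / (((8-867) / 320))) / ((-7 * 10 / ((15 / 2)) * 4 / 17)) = 29835 / 6013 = 4.96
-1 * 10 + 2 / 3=-28 / 3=-9.33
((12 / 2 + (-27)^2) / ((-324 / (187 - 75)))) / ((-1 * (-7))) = -980 / 27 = -36.30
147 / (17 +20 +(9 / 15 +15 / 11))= 3.77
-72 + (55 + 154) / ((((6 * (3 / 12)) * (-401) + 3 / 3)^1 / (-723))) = 215742 / 1201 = 179.64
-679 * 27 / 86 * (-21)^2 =-8084853 / 86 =-94009.92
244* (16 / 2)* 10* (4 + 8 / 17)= 1483520 / 17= 87265.88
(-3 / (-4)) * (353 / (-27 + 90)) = 353 / 84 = 4.20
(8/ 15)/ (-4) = -2/ 15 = -0.13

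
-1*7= -7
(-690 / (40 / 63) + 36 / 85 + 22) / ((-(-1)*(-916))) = 361871 / 311440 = 1.16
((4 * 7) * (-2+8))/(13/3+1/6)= 37.33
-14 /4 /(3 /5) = -35 /6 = -5.83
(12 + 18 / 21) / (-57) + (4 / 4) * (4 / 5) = 382 / 665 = 0.57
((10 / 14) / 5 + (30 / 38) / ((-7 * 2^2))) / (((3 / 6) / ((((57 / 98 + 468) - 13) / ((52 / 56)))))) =2723467 / 24206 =112.51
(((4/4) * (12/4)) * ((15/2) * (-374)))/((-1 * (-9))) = -935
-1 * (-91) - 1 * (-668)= 759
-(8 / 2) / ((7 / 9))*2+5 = -37 / 7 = -5.29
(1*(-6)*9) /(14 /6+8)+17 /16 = -2065 /496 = -4.16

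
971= 971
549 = 549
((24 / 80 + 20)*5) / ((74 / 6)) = 609 / 74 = 8.23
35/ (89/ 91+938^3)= 3185/ 75101724241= 0.00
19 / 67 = 0.28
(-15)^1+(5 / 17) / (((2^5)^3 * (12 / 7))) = -100270045 / 6684672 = -15.00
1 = 1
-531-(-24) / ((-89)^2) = -4206027 / 7921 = -531.00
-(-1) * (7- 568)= -561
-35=-35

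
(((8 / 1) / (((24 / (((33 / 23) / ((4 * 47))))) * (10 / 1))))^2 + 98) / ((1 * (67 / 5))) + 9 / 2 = 295973130201 / 25053947840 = 11.81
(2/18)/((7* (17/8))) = 8/1071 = 0.01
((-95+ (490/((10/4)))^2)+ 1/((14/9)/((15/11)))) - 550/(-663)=3912824947/102102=38322.71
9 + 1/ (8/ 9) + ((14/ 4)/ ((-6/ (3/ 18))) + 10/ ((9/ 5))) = 187/ 12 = 15.58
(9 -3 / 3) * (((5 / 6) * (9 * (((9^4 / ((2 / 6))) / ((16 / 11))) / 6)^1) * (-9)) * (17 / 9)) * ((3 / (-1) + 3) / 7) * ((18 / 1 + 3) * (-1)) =0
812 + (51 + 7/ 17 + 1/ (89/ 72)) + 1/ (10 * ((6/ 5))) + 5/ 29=455167625/ 526524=864.48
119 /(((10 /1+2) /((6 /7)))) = 8.50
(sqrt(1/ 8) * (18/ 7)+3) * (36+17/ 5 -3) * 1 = 117 * sqrt(2)/ 5+546/ 5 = 142.29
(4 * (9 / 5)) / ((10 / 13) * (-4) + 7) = 156 / 85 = 1.84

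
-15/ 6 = -5/ 2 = -2.50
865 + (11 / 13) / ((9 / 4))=101249 / 117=865.38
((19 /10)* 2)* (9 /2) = 171 /10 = 17.10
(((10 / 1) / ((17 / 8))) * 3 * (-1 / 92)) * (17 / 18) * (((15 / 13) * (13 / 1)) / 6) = -25 / 69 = -0.36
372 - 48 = 324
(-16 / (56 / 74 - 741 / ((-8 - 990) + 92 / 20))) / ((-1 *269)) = 2940464 / 74287309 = 0.04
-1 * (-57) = 57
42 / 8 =21 / 4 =5.25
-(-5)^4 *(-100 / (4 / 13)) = 203125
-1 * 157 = -157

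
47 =47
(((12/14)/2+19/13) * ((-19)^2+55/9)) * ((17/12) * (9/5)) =345032/195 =1769.39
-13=-13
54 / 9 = 6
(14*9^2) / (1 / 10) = 11340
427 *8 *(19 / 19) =3416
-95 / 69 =-1.38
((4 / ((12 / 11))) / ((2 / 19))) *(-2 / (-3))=209 / 9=23.22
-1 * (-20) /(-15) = -1.33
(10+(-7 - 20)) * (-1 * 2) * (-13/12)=-221/6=-36.83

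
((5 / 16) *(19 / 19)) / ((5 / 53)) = 53 / 16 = 3.31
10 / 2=5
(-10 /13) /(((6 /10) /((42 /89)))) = -0.61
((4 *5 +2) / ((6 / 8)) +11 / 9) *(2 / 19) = 550 / 171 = 3.22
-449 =-449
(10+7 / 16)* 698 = 58283 / 8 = 7285.38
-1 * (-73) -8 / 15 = 1087 / 15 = 72.47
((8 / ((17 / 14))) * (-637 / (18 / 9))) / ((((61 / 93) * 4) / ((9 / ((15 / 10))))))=-4976244 / 1037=-4798.69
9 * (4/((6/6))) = 36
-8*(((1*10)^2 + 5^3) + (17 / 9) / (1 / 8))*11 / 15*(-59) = 11219912 / 135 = 83110.46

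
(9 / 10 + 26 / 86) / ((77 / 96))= 2256 / 1505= 1.50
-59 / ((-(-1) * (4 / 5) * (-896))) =295 / 3584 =0.08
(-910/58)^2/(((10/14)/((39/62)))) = 11303565/52142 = 216.78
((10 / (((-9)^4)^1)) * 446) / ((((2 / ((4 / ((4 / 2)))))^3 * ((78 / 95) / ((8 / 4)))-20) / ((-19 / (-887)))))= -0.00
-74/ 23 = -3.22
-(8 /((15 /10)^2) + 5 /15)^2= -1225 /81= -15.12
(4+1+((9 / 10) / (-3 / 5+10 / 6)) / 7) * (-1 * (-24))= 3441 / 28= 122.89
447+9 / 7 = 3138 / 7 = 448.29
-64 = -64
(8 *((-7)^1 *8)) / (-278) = 224 / 139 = 1.61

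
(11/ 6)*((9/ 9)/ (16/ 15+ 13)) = 55/ 422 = 0.13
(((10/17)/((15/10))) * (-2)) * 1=-40/51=-0.78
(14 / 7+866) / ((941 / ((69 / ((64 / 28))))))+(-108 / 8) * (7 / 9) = 65289 / 3764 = 17.35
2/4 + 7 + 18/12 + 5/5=10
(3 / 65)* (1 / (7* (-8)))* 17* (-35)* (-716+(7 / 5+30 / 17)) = -181773 / 520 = -349.56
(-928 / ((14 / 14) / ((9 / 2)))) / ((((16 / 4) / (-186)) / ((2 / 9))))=43152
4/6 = 2/3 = 0.67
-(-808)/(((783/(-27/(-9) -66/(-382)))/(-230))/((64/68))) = -600634880/847467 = -708.74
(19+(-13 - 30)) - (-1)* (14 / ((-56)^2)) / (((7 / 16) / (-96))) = -1224 / 49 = -24.98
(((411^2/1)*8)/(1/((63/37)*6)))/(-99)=-56757456/407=-139453.21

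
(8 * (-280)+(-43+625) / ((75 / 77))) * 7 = -287434 / 25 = -11497.36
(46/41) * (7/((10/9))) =7.07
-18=-18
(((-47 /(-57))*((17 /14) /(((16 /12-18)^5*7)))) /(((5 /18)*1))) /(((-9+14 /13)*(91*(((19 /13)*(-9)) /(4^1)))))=-0.00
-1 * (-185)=185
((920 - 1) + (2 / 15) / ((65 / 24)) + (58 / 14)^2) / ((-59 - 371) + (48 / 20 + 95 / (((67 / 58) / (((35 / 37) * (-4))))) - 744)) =-18479933568 / 29268528835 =-0.63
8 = 8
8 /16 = 1 /2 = 0.50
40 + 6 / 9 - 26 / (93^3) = 32710492 / 804357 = 40.67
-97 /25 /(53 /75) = -5.49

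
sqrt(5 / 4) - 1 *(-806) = sqrt(5) / 2 + 806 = 807.12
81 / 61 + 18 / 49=5067 / 2989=1.70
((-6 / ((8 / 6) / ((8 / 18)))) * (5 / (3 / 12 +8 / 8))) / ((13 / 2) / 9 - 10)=144 / 167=0.86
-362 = -362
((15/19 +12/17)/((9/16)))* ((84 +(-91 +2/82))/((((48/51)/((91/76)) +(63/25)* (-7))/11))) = 152370400/12589419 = 12.10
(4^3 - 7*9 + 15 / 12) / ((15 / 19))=57 / 20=2.85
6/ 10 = 3/ 5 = 0.60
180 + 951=1131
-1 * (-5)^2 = -25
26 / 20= 13 / 10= 1.30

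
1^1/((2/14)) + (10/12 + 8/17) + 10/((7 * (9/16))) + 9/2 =16433/1071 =15.34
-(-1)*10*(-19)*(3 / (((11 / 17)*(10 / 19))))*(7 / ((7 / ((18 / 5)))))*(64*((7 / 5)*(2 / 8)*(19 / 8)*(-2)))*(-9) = -1586733624 / 275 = -5769940.45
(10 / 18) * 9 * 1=5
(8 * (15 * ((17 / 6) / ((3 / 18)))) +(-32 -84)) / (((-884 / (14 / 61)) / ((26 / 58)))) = -6734 / 30073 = -0.22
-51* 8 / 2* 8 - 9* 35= -1947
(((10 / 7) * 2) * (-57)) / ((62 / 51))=-29070 / 217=-133.96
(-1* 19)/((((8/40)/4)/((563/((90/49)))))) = -1048306/9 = -116478.44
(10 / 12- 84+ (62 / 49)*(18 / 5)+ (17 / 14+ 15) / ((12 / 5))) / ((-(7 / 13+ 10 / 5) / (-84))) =-2377.77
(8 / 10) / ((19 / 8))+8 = 792 / 95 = 8.34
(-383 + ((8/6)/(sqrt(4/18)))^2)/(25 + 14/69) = -25875/1739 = -14.88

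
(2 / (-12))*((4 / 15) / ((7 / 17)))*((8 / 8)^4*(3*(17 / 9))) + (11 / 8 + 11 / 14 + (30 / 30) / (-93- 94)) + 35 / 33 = 525971 / 201960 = 2.60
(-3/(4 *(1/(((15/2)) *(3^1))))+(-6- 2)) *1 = -199/8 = -24.88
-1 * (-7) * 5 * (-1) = -35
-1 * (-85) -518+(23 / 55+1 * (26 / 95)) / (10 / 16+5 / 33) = -8415323 / 19475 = -432.11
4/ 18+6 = 6.22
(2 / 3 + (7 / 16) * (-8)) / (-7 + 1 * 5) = 17 / 12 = 1.42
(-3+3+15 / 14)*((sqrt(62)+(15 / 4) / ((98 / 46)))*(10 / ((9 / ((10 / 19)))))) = 6.04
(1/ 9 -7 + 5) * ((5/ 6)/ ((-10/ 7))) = 119/ 108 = 1.10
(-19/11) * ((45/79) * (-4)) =3420/869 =3.94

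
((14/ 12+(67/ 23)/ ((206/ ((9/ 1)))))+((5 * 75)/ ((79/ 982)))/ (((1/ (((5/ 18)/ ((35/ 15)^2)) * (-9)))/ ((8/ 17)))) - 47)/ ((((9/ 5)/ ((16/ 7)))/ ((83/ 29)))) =-3269959500733840/ 854470267623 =-3826.89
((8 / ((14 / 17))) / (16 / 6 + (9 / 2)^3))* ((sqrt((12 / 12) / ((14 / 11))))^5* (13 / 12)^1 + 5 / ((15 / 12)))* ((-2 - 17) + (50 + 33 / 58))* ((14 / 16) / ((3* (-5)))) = -249016 / 326395 - 48962771* sqrt(154) / 5373767280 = -0.88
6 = 6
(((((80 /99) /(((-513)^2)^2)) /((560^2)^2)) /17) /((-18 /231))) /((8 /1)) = -1 /89323598268302598144000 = -0.00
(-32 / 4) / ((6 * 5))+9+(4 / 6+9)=92 / 5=18.40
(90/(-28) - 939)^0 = 1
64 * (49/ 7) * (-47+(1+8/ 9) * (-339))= -923776/ 3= -307925.33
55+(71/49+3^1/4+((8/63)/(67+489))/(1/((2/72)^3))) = 81793572559/1429983072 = 57.20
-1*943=-943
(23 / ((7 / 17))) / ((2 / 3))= 1173 / 14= 83.79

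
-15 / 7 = -2.14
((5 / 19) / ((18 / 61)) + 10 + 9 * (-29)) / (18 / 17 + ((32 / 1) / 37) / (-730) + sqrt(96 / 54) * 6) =-19638012145 / 711188316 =-27.61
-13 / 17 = -0.76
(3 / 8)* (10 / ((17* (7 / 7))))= 15 / 68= 0.22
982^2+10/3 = 2892982/3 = 964327.33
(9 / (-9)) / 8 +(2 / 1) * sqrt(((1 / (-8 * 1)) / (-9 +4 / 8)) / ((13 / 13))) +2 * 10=sqrt(17) / 17 +159 / 8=20.12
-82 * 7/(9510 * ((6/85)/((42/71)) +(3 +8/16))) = -68306/4095957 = -0.02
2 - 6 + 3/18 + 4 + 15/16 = 53/48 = 1.10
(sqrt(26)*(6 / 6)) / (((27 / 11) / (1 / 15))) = 11*sqrt(26) / 405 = 0.14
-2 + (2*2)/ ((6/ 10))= 14/ 3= 4.67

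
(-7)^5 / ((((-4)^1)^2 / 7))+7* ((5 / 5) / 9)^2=-9529457 / 1296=-7352.98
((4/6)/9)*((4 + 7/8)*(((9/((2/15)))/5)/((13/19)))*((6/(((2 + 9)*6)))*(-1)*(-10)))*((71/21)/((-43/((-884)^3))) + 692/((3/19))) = 351847620.32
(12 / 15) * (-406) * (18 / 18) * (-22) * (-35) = -250096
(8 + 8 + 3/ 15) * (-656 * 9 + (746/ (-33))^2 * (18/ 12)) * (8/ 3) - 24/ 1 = -134286888/ 605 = -221961.80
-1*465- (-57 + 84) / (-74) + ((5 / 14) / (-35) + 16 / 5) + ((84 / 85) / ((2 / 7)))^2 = -5887729422 / 13098925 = -449.48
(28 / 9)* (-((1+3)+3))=-21.78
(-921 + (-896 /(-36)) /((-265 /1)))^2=4825969782481 /5688225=848414.01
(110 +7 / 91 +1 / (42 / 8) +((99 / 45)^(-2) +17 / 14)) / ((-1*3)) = -37.23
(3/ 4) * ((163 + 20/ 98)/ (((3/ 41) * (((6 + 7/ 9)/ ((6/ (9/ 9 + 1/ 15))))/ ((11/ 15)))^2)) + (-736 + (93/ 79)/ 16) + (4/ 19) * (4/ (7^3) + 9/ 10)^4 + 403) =4577025014424435556013637/ 12369063670729027360000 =370.04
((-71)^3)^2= 128100283921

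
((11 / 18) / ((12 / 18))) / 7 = 11 / 84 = 0.13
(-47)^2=2209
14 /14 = 1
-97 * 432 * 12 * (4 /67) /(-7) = 2011392 /469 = 4288.68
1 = 1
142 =142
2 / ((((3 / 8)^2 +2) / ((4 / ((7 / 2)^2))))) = 2048 / 6713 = 0.31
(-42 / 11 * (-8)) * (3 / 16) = 5.73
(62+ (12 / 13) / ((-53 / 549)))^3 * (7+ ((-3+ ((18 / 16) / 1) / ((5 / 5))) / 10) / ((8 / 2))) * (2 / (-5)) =-524691349791625 / 1308331076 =-401038.67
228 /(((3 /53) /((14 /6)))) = 28196 /3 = 9398.67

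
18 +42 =60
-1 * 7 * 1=-7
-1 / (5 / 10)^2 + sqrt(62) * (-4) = -4 * sqrt(62) - 4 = -35.50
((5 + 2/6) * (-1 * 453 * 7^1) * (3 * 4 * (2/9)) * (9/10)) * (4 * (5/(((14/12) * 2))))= -347904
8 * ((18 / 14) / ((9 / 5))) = 40 / 7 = 5.71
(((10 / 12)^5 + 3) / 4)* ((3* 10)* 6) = 132265 / 864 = 153.08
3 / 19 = 0.16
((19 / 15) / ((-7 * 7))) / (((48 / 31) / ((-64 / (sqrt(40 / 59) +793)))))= 110230172 / 81810022455- 4712 * sqrt(590) / 81810022455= 0.00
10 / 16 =0.62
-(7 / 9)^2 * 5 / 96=-245 / 7776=-0.03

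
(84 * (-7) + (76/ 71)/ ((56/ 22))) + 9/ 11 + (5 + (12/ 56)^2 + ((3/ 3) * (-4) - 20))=-92720487/ 153076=-605.72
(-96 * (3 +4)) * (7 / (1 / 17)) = -79968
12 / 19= 0.63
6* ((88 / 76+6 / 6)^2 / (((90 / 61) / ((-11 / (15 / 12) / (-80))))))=1127951 / 541500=2.08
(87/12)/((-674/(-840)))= 3045/337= 9.04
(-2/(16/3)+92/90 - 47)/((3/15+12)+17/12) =-16687/4902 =-3.40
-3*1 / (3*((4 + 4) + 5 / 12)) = -12 / 101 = -0.12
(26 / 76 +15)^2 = 339889 / 1444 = 235.38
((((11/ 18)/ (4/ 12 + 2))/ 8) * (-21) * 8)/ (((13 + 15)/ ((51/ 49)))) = -561/ 2744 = -0.20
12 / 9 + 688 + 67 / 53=109805 / 159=690.60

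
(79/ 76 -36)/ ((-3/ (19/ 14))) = 2657/ 168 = 15.82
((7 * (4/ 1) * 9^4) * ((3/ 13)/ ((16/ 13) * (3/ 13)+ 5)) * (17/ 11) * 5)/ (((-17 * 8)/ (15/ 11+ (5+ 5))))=-1119470625/ 216106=-5180.19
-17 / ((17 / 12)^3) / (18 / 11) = -1056 / 289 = -3.65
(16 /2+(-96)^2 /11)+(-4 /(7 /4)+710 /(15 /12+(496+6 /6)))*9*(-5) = 135744064 /153461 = 884.55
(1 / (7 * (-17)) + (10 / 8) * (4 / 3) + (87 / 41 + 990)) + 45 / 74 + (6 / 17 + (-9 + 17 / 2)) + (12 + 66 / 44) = 1091522857 / 1083138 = 1007.74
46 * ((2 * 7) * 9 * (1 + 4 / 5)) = 52164 / 5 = 10432.80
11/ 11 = 1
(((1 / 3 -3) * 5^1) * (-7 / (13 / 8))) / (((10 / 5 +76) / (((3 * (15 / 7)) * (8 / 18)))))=3200 / 1521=2.10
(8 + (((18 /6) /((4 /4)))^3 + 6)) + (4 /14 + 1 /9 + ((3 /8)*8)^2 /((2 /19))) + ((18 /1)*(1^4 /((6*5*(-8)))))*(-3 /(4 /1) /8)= 10233527 /80640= 126.90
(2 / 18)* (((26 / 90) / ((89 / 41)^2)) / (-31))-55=-5469670378 / 99448155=-55.00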